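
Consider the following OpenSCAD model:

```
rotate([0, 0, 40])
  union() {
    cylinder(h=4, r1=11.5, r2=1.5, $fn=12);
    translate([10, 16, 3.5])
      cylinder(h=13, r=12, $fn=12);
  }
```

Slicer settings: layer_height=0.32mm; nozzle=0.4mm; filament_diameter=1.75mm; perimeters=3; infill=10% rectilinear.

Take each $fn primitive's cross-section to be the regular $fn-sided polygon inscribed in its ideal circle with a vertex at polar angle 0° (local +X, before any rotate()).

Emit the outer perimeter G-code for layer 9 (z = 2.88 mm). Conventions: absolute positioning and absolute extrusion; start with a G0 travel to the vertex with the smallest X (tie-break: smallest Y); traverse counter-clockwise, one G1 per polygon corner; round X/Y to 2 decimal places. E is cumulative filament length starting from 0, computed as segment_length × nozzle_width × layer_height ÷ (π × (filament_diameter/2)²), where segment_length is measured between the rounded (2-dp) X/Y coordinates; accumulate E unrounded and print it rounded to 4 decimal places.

At z = 2.88 mm: the cone: at t=0.720 of its height the radius interpolates to r₁+(r₂−r₁)t = 4.300, giving a regular 12-gon of that circumradius; the cylinder at (10, 16) is not intersected at this z (z outside [3.5, 16.5]); Merging all regions: only the cone is present, so the union is just that shape — 1 connected region; (whole slice rotated 40° about Z — lengths, areas and connectivity unchanged). The outline is a single polygon with 12 vertices. Extrusion per mm of travel: 0.4 × 0.32 / (π × 0.875²) = 0.053216. Accumulating E over each segment gives final E = 1.4203.

G0 X-4.23 Y-0.75 Z2.88
G1 X-3.29 Y-2.76 E0.1181
G1 X-1.47 Y-4.04 E0.2365
G1 X0.75 Y-4.23 E0.3551
G1 X2.76 Y-3.29 E0.4731
G1 X4.04 Y-1.47 E0.5916
G1 X4.23 Y0.75 E0.7101
G1 X3.29 Y2.76 E0.8282
G1 X1.47 Y4.04 E0.9466
G1 X-0.75 Y4.23 E1.0652
G1 X-2.76 Y3.29 E1.1833
G1 X-4.04 Y1.47 E1.3017
G1 X-4.23 Y-0.75 E1.4203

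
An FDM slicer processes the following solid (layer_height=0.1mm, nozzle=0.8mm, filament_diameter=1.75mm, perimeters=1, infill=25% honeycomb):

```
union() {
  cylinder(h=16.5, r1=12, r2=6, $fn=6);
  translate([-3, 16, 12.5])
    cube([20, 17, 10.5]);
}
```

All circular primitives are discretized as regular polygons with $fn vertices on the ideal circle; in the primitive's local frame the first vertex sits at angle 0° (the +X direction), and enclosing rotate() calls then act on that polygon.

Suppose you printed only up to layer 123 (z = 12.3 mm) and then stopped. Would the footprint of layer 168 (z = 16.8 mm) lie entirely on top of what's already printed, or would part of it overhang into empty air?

Compare the two slices. At z = 12.3: the cone contributes a regular 6-gon of circumradius 7.527 (interpolated between r1=12 and r2=6 at t=0.745) (area = (6/2)·7.527²·sin(360°/6) = 147.21 mm²); the cube at (-3, 16) is absent (z outside [12.5, 23]); Combining (union): only the cone is present, so the union is just that shape — area = 147.21 mm². At z = 16.8: the cone is absent (z outside [0, 16.5]); the cube at (-3, 16) is present — its section is the full 20×17 rectangle (area 340.00 mm²); Merging all regions: only the 20×17 cube at (-3, 16) is present, so the union is just that shape — area = 340.00 mm². Checking containment: at z = 16.8 the cross-section extends beyond the z = 12.3 cross-section by about 340.00 mm².

part overhangs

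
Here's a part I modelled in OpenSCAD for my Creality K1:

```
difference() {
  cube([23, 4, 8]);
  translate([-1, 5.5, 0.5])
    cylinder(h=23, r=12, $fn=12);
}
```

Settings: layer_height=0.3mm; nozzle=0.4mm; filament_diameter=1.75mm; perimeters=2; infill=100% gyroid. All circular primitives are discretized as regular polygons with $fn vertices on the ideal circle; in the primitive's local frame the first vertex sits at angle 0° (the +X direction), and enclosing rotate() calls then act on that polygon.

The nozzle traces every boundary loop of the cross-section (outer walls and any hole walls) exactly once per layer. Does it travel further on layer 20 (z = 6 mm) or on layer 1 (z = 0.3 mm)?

Layer 20 (z = 6): the cube (footprint 23×4) is included at this height (perimeter 54.00 mm); the cylinder at (-1, 5.5): section is a regular 12-gon, circumradius r=12 (perimeter = 2·12·12.000·sin(180°/12) = 74.54 mm); Taking the first minus the rest: starting from the 23×4 cube, the r=12 cylinder at (-1, 5.5) partially overlaps it — only the 40.25 mm² overlap (of its 432.00 mm²) is removed, clipping the outline — boundary = 34.02 mm. So its perimeter = 34.02 mm. Layer 1 (z = 0.3): the 23×4 cube contributes its full rectangle (perimeter 54.00 mm); the cylinder at (-1, 5.5) is absent (z outside [0.5, 23.5]); After the difference (first − rest): none of the subtracted shapes is present at this height, so the 23×4 cube is unchanged — boundary = 54.00 mm. So its perimeter = 54.00 mm. Layer 1 is larger (54.00 vs 34.02 mm).

layer 1 (z = 0.3 mm)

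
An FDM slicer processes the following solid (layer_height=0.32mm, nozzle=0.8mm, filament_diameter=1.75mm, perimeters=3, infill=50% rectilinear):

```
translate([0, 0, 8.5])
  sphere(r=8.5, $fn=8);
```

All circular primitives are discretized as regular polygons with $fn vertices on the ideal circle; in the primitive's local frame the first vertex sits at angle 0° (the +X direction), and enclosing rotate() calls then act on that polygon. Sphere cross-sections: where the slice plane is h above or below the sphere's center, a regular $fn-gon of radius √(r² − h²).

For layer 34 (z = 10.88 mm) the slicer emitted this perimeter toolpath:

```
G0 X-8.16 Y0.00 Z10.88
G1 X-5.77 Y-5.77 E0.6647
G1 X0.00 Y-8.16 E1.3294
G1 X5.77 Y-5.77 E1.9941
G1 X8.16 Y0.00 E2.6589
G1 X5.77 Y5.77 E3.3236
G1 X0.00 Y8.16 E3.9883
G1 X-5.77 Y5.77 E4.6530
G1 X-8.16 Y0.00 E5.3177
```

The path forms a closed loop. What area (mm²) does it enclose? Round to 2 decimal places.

Apply the shoelace formula to the sequence of (X, Y) vertices; enclosed area = 188.33 mm².

188.33 mm²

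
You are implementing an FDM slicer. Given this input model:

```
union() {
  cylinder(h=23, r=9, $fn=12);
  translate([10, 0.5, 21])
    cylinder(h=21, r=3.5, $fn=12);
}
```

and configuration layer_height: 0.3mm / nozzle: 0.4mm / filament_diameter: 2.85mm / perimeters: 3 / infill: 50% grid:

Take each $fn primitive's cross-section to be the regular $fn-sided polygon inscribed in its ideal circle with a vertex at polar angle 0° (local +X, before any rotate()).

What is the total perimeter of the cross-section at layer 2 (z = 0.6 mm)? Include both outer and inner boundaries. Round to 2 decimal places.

55.90 mm

At z = 0.6 mm: the cylinder: section is a regular 12-gon, circumradius r=9 (perimeter = 2·12·9.000·sin(180°/12) = 55.90 mm); the cylinder at (10, 0.5) is absent (z outside [21, 42]); Merging all regions: only the r=9 cylinder is present, so the union is just that shape — boundary = 55.90 mm. Overall, the cross-section is a single solid region. Total boundary length (outer) = 55.90 mm.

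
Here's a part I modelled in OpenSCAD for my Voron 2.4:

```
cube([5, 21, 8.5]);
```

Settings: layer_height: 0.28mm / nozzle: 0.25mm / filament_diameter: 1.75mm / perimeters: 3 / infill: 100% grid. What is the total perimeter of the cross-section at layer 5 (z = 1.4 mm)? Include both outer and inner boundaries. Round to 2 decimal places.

At z = 1.4 mm: the cube (footprint 5×21) is included at this height (perimeter 52.00 mm). Overall, the cross-section is a single solid region. Total boundary length (outer) = 52.00 mm.

52.00 mm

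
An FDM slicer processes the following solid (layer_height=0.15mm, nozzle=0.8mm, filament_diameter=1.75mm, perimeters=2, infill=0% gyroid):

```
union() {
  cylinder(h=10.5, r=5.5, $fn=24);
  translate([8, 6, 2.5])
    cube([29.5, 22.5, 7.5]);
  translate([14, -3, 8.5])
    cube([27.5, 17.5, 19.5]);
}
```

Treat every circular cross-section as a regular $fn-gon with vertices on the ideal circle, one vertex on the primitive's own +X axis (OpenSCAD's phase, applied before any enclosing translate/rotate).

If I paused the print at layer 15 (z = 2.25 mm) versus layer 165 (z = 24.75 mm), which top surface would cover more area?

Layer 15 (z = 2.25): the cylinder: section is a regular 24-gon, circumradius r=5.5 (area = (24/2)·5.500²·sin(360°/24) = 93.95 mm²); the cube at (8, 6) is not intersected at this z (z outside [2.5, 10]); the cube at (14, -3) does not reach this height (z outside [8.5, 28]); Combining (union): only the r=5.5 cylinder is present, so the union is just that shape — area = 93.95 mm². So its area = 93.95 mm². Layer 165 (z = 24.75): the cylinder is not intersected at this z (z outside [0, 10.5]); the cube at (8, 6) does not reach this height (z outside [2.5, 10]); the cube at (14, -3) is present — its section is the full 27.5×17.5 rectangle (area 481.25 mm²); Taking the union: only the 27.5×17.5 cube at (14, -3) is present, so the union is just that shape — area = 481.25 mm². So its area = 481.25 mm². Layer 165 is larger (481.25 vs 93.95 mm²).

layer 165 (z = 24.75 mm)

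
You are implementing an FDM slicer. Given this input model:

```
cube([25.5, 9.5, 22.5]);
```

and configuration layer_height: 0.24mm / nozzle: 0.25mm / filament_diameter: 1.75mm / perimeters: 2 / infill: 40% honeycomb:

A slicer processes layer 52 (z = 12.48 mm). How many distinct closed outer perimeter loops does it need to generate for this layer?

1

At z = 12.48 mm: the 25.5×9.5 cube contributes its full rectangle. The result has 1 disconnected region.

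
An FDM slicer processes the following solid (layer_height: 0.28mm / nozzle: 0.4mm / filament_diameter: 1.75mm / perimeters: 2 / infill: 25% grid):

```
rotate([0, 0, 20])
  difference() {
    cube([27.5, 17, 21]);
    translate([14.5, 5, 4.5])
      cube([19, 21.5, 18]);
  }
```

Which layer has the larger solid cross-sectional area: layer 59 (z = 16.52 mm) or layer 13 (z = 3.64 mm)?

Layer 59 (z = 16.52): the 27.5×17 cube contributes its full rectangle (area 467.50 mm²); the cube at (14.5, 5) (footprint 19×21.5) is included at this height (area 408.50 mm²); After the difference (first − rest): starting from the 27.5×17 cube (467.50 mm²), the 19×21.5 cube at (14.5, 5) partially overlaps it — only the 156.00 mm² overlap (of its 408.50 mm²) is removed, clipping the outline — area = 311.50 mm²; (rotated 20° about Z; rotation is an isometry so areas/perimeters/island counts are preserved). So its area = 311.50 mm². Layer 13 (z = 3.64): the cube is present — its section is the full 27.5×17 rectangle (area 467.50 mm²); the cube at (14.5, 5) is not intersected at this z (z outside [4.5, 22.5]); After the difference (first − rest): none of the subtracted shapes is present at this height, so the 27.5×17 cube is unchanged — area = 467.50 mm²; (whole slice rotated 20° about Z — lengths, areas and connectivity unchanged). So its area = 467.50 mm². Layer 13 is larger (467.50 vs 311.50 mm²).

layer 13 (z = 3.64 mm)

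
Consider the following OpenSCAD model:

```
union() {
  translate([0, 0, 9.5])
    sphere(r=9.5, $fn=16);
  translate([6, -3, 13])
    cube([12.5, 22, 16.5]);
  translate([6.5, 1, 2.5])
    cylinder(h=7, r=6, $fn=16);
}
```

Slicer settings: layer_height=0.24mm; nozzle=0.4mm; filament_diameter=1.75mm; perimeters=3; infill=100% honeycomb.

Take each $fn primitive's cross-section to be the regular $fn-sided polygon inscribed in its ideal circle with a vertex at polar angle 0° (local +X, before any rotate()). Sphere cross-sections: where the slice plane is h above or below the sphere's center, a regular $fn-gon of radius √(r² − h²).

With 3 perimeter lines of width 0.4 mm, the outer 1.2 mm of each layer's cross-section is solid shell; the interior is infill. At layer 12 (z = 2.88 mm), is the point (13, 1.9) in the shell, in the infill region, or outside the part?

outside

At z = 2.88 mm: the sphere: section is a regular 16-gon, circumradius = √(r²−h²) = √(9.5²−6.62²) = 6.814; the cube at (6, -3) does not reach this height (z outside [13, 29.5]); the cylinder at (6.5, 1): section is a regular 16-gon, circumradius r=6; Merging all regions: the regions partially overlap (shared area 46.18 mm²), so overlapping operands fuse into one piece — 1 connected region. Overall, the cross-section is a single solid region. The nearest boundary edge runs (12.04, 3.30)→(12.50, 1.00); distance from the point to it = 0.67 mm. The point is not inside any of the regions above, so it lies outside the cross-section (0.67 mm from the nearest boundary).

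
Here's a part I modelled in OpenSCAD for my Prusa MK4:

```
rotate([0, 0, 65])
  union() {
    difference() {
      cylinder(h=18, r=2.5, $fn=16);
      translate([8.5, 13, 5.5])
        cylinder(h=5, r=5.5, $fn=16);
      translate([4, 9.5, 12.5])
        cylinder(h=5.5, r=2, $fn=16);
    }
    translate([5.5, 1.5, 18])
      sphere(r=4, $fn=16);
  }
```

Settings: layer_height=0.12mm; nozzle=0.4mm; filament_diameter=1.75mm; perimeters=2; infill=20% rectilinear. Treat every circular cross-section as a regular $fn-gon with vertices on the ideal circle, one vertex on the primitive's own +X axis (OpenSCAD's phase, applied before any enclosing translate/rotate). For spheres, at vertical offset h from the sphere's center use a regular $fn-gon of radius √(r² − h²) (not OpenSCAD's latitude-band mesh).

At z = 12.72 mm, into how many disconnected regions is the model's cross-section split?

1

At z = 12.72 mm: the r=2.5 cylinder contributes a regular 16-gon of circumradius 2.5; the cylinder at (8.5, 13) is not intersected at this z (z outside [5.5, 10.5]); the cylinder at (4, 9.5): section is a regular 16-gon, circumradius r=2; After the difference (first − rest): starting from the r=2.5 cylinder, the r=2 cylinder at (4, 9.5) misses the remaining region (no effect) — 1 connected region; the sphere at (5.5, 1.5) is absent (|z−center|=5.280 > r=4); Combining (union): only the result so far is present, so the union is just that shape — 1 connected region; (whole slice rotated 65° about Z — lengths, areas and connectivity unchanged). The result has 1 disconnected region.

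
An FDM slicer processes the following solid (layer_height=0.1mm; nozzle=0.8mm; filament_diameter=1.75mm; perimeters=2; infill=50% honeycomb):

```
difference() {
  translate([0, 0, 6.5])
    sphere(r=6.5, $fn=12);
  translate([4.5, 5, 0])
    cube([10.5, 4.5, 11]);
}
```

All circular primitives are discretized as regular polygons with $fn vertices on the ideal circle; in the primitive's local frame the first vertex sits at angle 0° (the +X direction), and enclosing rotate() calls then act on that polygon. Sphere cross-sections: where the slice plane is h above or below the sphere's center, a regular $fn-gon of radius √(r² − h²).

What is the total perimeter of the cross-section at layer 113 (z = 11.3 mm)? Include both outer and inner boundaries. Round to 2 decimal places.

27.23 mm

At z = 11.3 mm: the r=6.5 sphere slices to a regular 12-gon of circumradius 4.383 (√(r²−h²) with h=4.8 from center) (perimeter = 2·12·4.383·sin(180°/12) = 27.23 mm); the cube at (4.5, 5) is not intersected at this z (z outside [0, 11]); After the difference (first − rest): none of the subtracted shapes is present at this height, so the r=6.5 sphere is unchanged — boundary = 27.23 mm. Overall, the cross-section is a single solid region. Total boundary length (outer) = 27.23 mm.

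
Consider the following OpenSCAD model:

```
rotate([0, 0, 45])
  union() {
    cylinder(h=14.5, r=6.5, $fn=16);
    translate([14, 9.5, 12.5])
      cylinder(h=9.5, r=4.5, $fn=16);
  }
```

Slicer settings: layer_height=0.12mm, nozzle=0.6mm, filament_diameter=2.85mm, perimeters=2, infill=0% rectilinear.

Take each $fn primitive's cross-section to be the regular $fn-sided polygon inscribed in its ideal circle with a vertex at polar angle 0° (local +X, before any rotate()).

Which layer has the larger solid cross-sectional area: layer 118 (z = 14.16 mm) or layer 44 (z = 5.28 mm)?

Layer 118 (z = 14.16): the cylinder: section is a regular 16-gon, circumradius r=6.5 (area = (16/2)·6.500²·sin(360°/16) = 129.35 mm²); the r=4.5 cylinder at (14, 9.5) gives a regular 16-gon of circumradius 4.5 (constant along its height) (area = (16/2)·4.500²·sin(360°/16) = 61.99 mm²); Taking the union: the 2 present regions are separate (no shared area or edge), so areas and boundary lengths simply add and each stays a separate island — area = 191.34 mm²; (whole slice rotated 45° about Z — lengths, areas and connectivity unchanged). So its area = 191.34 mm². Layer 44 (z = 5.28): the r=6.5 cylinder gives a regular 16-gon of circumradius 6.5 (constant along its height) (area = (16/2)·6.500²·sin(360°/16) = 129.35 mm²); the cylinder at (14, 9.5) is absent (z outside [12.5, 22]); Combining (union): only the r=6.5 cylinder is present, so the union is just that shape — area = 129.35 mm²; (whole slice rotated 45° about Z — lengths, areas and connectivity unchanged). So its area = 129.35 mm². Layer 118 is larger (191.34 vs 129.35 mm²).

layer 118 (z = 14.16 mm)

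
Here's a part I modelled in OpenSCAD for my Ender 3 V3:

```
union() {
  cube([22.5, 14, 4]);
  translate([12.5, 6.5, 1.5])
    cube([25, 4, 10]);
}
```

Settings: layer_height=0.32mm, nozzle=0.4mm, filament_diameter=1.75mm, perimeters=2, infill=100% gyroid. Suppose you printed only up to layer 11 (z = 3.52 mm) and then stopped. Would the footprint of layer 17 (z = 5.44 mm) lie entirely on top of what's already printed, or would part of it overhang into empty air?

Compare the two slices. At z = 3.52: the cube (footprint 22.5×14) is included at this height (area 315.00 mm²); the cube at (12.5, 6.5) (footprint 25×4) is included at this height (area 100.00 mm²); Taking the union: the regions partially overlap — summed areas 415.00 mm² minus the doubly-counted overlap 40.00 mm² gives 375.00 mm² — area = 375.00 mm². At z = 5.44: the cube does not reach this height (z outside [0, 4]); the cube at (12.5, 6.5) (footprint 25×4) is included at this height (area 100.00 mm²); Taking the union: only the 25×4 cube at (12.5, 6.5) is present, so the union is just that shape — area = 100.00 mm². Checking containment: the cross-section at z = 5.44 is a subset of the cross-section at z = 3.52.

entirely on top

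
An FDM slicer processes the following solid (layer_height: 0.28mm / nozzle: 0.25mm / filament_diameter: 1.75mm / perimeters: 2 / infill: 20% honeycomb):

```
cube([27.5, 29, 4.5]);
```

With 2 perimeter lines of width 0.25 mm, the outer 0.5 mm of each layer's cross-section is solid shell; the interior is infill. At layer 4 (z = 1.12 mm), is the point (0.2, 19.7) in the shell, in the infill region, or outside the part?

At z = 1.12 mm: the cube (footprint 27.5×29) is included at this height. Overall, the cross-section is a single solid region. The nearest boundary edge runs (0.00, 29.00)→(0.00, 0.00); distance from the point to it = 0.20 mm. The point is inside the cross-section, 0.20 mm from the nearest boundary — within the 0.5 mm shell band (2 × 0.25).

shell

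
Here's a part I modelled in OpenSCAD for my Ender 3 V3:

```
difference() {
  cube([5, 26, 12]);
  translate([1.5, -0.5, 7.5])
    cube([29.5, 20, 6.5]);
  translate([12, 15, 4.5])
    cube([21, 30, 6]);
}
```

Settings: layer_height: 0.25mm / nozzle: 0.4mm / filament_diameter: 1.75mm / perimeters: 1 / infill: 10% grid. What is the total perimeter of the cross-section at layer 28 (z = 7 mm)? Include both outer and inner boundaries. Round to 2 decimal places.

62.00 mm

At z = 7 mm: the cube (footprint 5×26) is included at this height (perimeter 62.00 mm); the cube at (1.5, -0.5) is absent (z outside [7.5, 14]); the cube at (12, 15) is present — its section is the full 21×30 rectangle (perimeter 102.00 mm); Subtracting the remaining from the first: starting from the 5×26 cube, the 21×30 cube at (12, 15) misses the remaining region (no effect) — boundary = 62.00 mm. Overall, the cross-section is a single solid region. Total boundary length (outer) = 62.00 mm.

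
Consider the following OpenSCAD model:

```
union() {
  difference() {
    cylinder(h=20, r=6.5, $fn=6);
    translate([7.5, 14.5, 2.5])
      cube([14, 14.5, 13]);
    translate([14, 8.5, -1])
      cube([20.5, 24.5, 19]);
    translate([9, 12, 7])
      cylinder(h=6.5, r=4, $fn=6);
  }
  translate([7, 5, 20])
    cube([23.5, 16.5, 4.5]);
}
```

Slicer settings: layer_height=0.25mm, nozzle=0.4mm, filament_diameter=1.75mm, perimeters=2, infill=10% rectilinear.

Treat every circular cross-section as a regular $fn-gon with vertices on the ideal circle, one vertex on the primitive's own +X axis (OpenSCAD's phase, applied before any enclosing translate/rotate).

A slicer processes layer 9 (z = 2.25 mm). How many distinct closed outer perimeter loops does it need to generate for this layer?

1

At z = 2.25 mm: the r=6.5 cylinder gives a regular 6-gon of circumradius 6.5 (constant along its height); the cube at (7.5, 14.5) does not reach this height (z outside [2.5, 15.5]); the cube at (14, 8.5) (footprint 20.5×24.5) is included at this height; the cylinder at (9, 12) is not intersected at this z (z outside [7, 13.5]); Taking the first minus the rest: starting from the r=6.5 cylinder, the 20.5×24.5 cube at (14, 8.5) misses the remaining region (no effect) — 1 connected region; the cube at (7, 5) does not reach this height (z outside [20, 24.5]); Combining (union): only the result so far is present, so the union is just that shape — 1 connected region. The result has 1 disconnected region.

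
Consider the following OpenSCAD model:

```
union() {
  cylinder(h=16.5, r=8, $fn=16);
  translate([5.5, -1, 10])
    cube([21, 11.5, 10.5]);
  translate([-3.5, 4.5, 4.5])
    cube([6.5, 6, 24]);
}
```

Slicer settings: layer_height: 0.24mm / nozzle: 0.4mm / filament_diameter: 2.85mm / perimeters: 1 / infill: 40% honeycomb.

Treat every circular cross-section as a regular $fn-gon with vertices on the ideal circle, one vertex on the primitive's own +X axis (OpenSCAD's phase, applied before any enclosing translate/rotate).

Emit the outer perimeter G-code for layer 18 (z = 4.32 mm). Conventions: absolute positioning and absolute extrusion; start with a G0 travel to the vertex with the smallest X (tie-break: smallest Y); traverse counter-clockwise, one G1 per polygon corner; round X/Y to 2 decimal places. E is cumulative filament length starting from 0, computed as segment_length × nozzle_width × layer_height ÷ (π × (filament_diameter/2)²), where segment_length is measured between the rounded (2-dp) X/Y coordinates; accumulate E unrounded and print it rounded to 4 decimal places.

At z = 4.32 mm: the r=8 cylinder contributes a regular 16-gon of circumradius 8; the cube at (5.5, -1) is not intersected at this z (z outside [10, 20.5]); the cube at (-3.5, 4.5) is absent (z outside [4.5, 28.5]); Combining (union): only the r=8 cylinder is present, so the union is just that shape — 1 connected region. The outline is a single polygon with 16 vertices. Extrusion per mm of travel: 0.4 × 0.24 / (π × 1.425²) = 0.015048. Accumulating E over each segment gives final E = 0.7516.

G0 X-8.00 Y0.00 Z4.32
G1 X-7.39 Y-3.06 E0.0470
G1 X-5.66 Y-5.66 E0.0940
G1 X-3.06 Y-7.39 E0.1409
G1 X0.00 Y-8.00 E0.1879
G1 X3.06 Y-7.39 E0.2349
G1 X5.66 Y-5.66 E0.2819
G1 X7.39 Y-3.06 E0.3288
G1 X8.00 Y0.00 E0.3758
G1 X7.39 Y3.06 E0.4228
G1 X5.66 Y5.66 E0.4698
G1 X3.06 Y7.39 E0.5167
G1 X0.00 Y8.00 E0.5637
G1 X-3.06 Y7.39 E0.6107
G1 X-5.66 Y5.66 E0.6577
G1 X-7.39 Y3.06 E0.7046
G1 X-8.00 Y0.00 E0.7516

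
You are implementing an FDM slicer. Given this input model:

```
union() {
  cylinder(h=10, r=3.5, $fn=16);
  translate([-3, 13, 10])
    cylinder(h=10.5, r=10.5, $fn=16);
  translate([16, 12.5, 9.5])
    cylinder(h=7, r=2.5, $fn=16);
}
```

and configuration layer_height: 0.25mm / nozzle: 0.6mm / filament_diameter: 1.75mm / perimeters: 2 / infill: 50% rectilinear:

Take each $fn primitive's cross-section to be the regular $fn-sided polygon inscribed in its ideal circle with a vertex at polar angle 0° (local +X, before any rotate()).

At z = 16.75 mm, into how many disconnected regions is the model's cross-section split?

1

At z = 16.75 mm: the cylinder does not reach this height (z outside [0, 10]); the r=10.5 cylinder at (-3, 13) contributes a regular 16-gon of circumradius 10.5; the cylinder at (16, 12.5) does not reach this height (z outside [9.5, 16.5]); Merging all regions: only the r=10.5 cylinder at (-3, 13) is present, so the union is just that shape — 1 connected region. The result has 1 disconnected region.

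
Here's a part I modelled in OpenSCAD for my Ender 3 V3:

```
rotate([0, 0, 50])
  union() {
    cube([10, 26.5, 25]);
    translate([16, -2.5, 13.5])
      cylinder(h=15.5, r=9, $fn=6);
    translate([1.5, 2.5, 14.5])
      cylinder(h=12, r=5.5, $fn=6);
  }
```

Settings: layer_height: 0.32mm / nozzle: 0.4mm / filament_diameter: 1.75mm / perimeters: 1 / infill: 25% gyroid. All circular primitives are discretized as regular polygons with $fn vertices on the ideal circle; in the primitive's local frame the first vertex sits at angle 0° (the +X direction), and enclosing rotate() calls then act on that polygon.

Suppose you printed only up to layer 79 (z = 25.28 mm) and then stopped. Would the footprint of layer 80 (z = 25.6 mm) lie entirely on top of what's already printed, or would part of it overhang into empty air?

entirely on top

Compare the two slices. At z = 25.28: the cube is not intersected at this z (z outside [0, 25]); the cylinder at (16, -2.5): section is a regular 6-gon, circumradius r=9 (area = (6/2)·9.000²·sin(360°/6) = 210.44 mm²); the cylinder at (1.5, 2.5): section is a regular 6-gon, circumradius r=5.5 (area = (6/2)·5.500²·sin(360°/6) = 78.59 mm²); Merging all regions: the 2 present regions are separate (no shared area or edge), so areas and boundary lengths simply add and each stays a separate island — area = 289.04 mm²; (whole slice rotated 50° about Z — lengths, areas and connectivity unchanged). At z = 25.6: the cube does not reach this height (z outside [0, 25]); the r=9 cylinder at (16, -2.5) gives a regular 6-gon of circumradius 9 (constant along its height) (area = (6/2)·9.000²·sin(360°/6) = 210.44 mm²); the r=5.5 cylinder at (1.5, 2.5) contributes a regular 6-gon of circumradius 5.5 (area = (6/2)·5.500²·sin(360°/6) = 78.59 mm²); Merging all regions: the 2 present regions are separate (no shared area or edge), so areas and boundary lengths simply add and each stays a separate island — area = 289.04 mm²; (rotated 50° about Z; rotation is an isometry so areas/perimeters/island counts are preserved). Checking containment: the cross-section at z = 25.6 is a subset of the cross-section at z = 25.28.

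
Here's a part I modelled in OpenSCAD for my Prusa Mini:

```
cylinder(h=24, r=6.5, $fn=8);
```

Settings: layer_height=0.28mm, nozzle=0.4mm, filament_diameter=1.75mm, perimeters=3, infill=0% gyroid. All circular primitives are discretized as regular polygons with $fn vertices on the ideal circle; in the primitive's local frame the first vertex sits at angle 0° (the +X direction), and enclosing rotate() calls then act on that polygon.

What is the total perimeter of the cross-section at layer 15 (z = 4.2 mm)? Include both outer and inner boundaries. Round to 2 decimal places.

39.80 mm

At z = 4.2 mm: the r=6.5 cylinder gives a regular 8-gon of circumradius 6.5 (constant along its height) (perimeter = 2·8·6.500·sin(180°/8) = 39.80 mm). Overall, the cross-section is a single solid region. Total boundary length (outer) = 39.80 mm.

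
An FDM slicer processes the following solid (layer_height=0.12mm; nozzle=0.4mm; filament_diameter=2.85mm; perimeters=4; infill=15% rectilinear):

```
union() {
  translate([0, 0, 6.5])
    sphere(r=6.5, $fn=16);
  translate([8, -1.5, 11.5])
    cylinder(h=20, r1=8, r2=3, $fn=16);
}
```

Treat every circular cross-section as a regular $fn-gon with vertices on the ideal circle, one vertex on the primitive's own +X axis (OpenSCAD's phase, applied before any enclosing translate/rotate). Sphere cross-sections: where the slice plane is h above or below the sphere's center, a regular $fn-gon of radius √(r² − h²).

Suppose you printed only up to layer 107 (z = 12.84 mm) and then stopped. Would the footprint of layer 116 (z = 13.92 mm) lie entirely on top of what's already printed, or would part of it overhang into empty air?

entirely on top

Compare the two slices. At z = 12.84: the sphere: section is a regular 16-gon, circumradius = √(r²−h²) = √(6.5²−6.34²) = 1.433 (area = (16/2)·1.433²·sin(360°/16) = 6.29 mm²); the cone at (8, -1.5): at t=0.067 of its height the radius interpolates to r₁+(r₂−r₁)t = 7.665, giving a regular 16-gon of that circumradius (area = (16/2)·7.665²·sin(360°/16) = 179.87 mm²); Taking the union: the regions partially overlap — summed areas 186.16 mm² minus the doubly-counted overlap 1.45 mm² gives 184.71 mm² — area = 184.71 mm². At z = 13.92: the sphere is not intersected at this z (|z−center|=7.420 > r=6.5); the cone at (8, -1.5) (r1=8→r2=3) has section circumradius 7.395 here — a regular 16-gon (area = (16/2)·7.395²·sin(360°/16) = 167.42 mm²); Taking the union: only the cone at (8, -1.5) is present, so the union is just that shape — area = 167.42 mm². Checking containment: the cross-section at z = 13.92 is a subset of the cross-section at z = 12.84.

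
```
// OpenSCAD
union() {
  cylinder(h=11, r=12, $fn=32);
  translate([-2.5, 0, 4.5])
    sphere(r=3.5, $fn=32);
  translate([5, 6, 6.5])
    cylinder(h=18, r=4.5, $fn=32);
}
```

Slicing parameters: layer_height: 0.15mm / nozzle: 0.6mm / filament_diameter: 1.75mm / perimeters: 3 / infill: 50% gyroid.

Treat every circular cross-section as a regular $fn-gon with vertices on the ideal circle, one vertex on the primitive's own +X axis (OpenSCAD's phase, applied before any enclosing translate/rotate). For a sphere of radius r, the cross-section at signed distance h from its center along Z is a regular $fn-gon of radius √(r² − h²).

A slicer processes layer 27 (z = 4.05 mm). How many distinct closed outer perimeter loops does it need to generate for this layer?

1

At z = 4.05 mm: the r=12 cylinder gives a regular 32-gon of circumradius 12 (constant along its height); the r=3.5 sphere at (-2.5, 0) contributes a regular 32-gon of circumradius √(3.5²−0.45²) = 3.471; the cylinder at (5, 6) does not reach this height (z outside [6.5, 24.5]); Taking the union: the r=3.5 sphere at (-2.5, 0) lies entirely inside the r=12 cylinder, so the union is just the r=12 cylinder — 1 connected region. The result has 1 disconnected region.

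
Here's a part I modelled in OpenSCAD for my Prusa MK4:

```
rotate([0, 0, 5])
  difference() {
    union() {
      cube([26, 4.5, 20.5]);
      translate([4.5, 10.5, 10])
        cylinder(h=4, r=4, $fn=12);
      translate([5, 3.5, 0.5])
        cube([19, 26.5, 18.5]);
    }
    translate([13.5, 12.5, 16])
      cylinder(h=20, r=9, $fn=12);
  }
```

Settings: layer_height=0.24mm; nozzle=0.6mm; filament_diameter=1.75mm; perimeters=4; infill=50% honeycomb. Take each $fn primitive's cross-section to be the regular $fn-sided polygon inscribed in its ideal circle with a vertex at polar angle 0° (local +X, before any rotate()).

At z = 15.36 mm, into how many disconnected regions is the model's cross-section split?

1

At z = 15.36 mm: the cube is present — its section is the full 26×4.5 rectangle; the cylinder at (4.5, 10.5) is absent (z outside [10, 14]); the 19×26.5 cube at (5, 3.5) contributes its full rectangle; Taking the union: the regions partially overlap (shared area 19.00 mm²), so overlapping operands fuse into one piece — 1 connected region; the cylinder at (13.5, 12.5) is absent (z outside [16, 36]); Subtracting the remaining from the first: none of the subtracted shapes is present at this height, so the result so far is unchanged — 1 connected region; (whole slice rotated 5° about Z — lengths, areas and connectivity unchanged). The result has 1 disconnected region.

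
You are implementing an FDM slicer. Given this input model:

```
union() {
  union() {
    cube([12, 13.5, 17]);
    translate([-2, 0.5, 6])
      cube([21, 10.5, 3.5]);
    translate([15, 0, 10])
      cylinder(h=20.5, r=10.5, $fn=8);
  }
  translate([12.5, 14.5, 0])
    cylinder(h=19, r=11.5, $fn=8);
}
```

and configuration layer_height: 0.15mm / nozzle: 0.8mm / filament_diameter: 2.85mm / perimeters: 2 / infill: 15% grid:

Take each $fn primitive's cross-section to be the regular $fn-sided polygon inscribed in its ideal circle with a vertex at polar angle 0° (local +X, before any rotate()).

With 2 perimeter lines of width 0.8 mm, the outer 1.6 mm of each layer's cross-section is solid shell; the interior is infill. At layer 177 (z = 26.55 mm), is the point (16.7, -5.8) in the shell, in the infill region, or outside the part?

At z = 26.55 mm: the cube is not intersected at this z (z outside [0, 17]); the cube at (-2, 0.5) is not intersected at this z (z outside [6, 9.5]); the r=10.5 cylinder at (15, 0) contributes a regular 8-gon of circumradius 10.5; Combining (union): only the r=10.5 cylinder at (15, 0) is present, so the union is just that shape — 1 connected region; the cylinder at (12.5, 14.5) does not reach this height (z outside [0, 19]); Combining (union): only the result so far is present, so the union is just that shape — 1 connected region. Overall, the cross-section is a single solid region. The nearest boundary edge runs (15.00, -10.50)→(22.42, -7.42); distance from the point to it = 3.69 mm. The point is inside the cross-section and 3.69 mm from the nearest boundary — more than the 1.6 mm shell width (2 × 0.8), so it's in the infill interior.

infill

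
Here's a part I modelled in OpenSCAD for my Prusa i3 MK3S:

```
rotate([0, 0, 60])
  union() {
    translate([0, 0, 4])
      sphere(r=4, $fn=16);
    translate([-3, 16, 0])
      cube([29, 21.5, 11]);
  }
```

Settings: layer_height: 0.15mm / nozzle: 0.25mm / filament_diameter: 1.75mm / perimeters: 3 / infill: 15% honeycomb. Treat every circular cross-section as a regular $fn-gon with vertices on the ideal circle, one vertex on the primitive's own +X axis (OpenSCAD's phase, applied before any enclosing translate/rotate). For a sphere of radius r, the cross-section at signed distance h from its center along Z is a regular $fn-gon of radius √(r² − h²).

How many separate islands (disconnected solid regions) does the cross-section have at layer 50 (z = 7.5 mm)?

At z = 7.5 mm: the r=4 sphere contributes a regular 16-gon of circumradius √(4²−3.5²) = 1.936; the cube at (-3, 16) is present — its section is the full 29×21.5 rectangle; Merging all regions: the 2 present regions are separate (no shared area or edge), so areas and boundary lengths simply add and each stays a separate island — 2 connected regions; (rotated 60° about Z; rotation is an isometry so areas/perimeters/island counts are preserved). Overall, the cross-section has 2 separate islands. Island count = 2.

2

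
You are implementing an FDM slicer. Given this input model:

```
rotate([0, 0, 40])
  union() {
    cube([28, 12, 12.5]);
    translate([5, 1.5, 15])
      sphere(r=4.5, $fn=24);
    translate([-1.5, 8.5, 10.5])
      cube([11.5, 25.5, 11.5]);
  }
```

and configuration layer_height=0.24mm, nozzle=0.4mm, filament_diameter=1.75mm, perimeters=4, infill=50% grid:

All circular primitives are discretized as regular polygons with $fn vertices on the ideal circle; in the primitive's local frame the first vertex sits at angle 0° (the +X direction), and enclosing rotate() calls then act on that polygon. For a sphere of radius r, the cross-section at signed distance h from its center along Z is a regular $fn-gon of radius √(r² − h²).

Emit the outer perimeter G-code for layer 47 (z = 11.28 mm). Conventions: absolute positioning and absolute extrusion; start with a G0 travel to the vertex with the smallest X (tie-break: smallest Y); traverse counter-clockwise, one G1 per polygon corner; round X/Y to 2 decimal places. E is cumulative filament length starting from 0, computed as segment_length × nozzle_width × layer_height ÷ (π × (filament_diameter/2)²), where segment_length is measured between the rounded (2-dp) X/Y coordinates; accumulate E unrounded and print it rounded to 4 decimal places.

At z = 11.28 mm: the cube is present — its section is the full 28×12 rectangle; the r=4.5 sphere at (5, 1.5) contributes a regular 24-gon of circumradius √(4.5²−3.72²) = 2.532; the 11.5×25.5 cube at (-1.5, 8.5) contributes its full rectangle; Taking the union: the regions partially overlap (shared area 52.04 mm²), so overlapping operands fuse into one piece — 1 connected region; (whole slice rotated 40° about Z — lengths, areas and connectivity unchanged). The outline is a single polygon with 17 vertices. Extrusion per mm of travel: 0.4 × 0.24 / (π × 0.875²) = 0.039912. Accumulating E over each segment gives final E = 5.0952.

G0 X-23.00 Y25.08 Z11.28
G1 X-6.61 Y5.55 E1.0176
G1 X-5.46 Y6.51 E1.0774
G1 X0.00 Y0.00 E1.4165
G1 X2.29 Y1.92 E1.5358
G1 X2.65 Y1.84 E1.5505
G1 X3.31 Y1.87 E1.5769
G1 X3.94 Y2.07 E1.6033
G1 X4.49 Y2.42 E1.6293
G1 X4.94 Y2.91 E1.6558
G1 X5.25 Y3.50 E1.6824
G1 X5.39 Y4.14 E1.7086
G1 X5.37 Y4.51 E1.7234
G1 X21.45 Y18.00 E2.5611
G1 X13.74 Y27.19 E3.0399
G1 X-0.05 Y15.62 E3.7583
G1 X-14.19 Y32.47 E4.6363
G1 X-23.00 Y25.08 E5.0952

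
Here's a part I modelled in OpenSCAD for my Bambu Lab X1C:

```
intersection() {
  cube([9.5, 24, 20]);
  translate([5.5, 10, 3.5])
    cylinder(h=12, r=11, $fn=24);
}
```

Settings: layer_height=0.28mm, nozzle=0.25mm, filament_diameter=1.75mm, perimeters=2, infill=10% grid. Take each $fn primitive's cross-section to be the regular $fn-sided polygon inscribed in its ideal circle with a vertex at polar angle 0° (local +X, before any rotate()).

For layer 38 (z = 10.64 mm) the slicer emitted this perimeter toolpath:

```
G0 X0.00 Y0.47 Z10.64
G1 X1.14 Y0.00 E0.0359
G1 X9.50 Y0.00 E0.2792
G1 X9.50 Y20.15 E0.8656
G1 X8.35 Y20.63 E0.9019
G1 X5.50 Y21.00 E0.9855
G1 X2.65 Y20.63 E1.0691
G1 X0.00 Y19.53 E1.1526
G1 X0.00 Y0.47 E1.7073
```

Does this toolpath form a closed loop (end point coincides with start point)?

yes

Start point (G0): (0.00, 0.47). End point (last G1): the path returns to the start — closed.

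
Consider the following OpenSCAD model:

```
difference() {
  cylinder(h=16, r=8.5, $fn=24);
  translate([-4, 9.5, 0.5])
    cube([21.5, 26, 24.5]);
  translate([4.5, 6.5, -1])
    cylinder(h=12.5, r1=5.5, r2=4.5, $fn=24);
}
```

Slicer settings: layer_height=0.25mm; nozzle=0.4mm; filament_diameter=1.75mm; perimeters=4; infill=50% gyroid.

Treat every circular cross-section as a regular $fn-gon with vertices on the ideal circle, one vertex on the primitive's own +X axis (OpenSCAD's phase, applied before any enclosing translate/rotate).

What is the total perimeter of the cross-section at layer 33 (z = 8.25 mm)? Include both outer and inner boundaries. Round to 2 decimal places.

56.54 mm

At z = 8.25 mm: the cylinder: section is a regular 24-gon, circumradius r=8.5 (perimeter = 2·24·8.500·sin(180°/24) = 53.25 mm); the cube at (-4, 9.5) (footprint 21.5×26) is included at this height (perimeter 95.00 mm); the cone at (4.5, 6.5) contributes a regular 24-gon of circumradius 4.760 (interpolated between r1=5.5 and r2=4.5 at t=0.740) (perimeter = 2·24·4.760·sin(180°/24) = 29.82 mm); Subtracting the remaining from the first: starting from the r=8.5 cylinder, the 21.5×26 cube at (-4, 9.5) misses the remaining region (no effect); the cone at (4.5, 6.5) partially overlaps it — only the 35.98 mm² overlap (of its 70.37 mm²) is removed, clipping the outline — boundary = 56.54 mm. Overall, the cross-section is a single solid region. Total boundary length (outer) = 56.54 mm.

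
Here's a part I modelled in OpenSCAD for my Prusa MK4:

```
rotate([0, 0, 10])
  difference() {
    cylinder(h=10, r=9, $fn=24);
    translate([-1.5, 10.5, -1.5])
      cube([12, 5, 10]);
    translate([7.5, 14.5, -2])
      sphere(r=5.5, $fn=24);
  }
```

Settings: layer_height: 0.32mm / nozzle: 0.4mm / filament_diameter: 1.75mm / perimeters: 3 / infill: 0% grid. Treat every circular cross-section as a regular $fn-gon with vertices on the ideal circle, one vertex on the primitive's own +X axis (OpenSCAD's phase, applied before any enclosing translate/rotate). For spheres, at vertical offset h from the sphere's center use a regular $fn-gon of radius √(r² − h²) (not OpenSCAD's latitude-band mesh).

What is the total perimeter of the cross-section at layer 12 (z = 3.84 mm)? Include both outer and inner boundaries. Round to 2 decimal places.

56.39 mm

At z = 3.84 mm: the r=9 cylinder gives a regular 24-gon of circumradius 9 (constant along its height) (perimeter = 2·24·9.000·sin(180°/24) = 56.39 mm); the cube at (-1.5, 10.5) (footprint 12×5) is included at this height (perimeter 34.00 mm); the sphere at (7.5, 14.5) is not intersected at this z (|z−center|=5.840 > r=5.5); Taking the first minus the rest: starting from the r=9 cylinder, the 12×5 cube at (-1.5, 10.5) misses the remaining region (no effect) — boundary = 56.39 mm; (whole slice rotated 10° about Z — lengths, areas and connectivity unchanged). Overall, the cross-section is a single solid region. Total boundary length (outer) = 56.39 mm.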